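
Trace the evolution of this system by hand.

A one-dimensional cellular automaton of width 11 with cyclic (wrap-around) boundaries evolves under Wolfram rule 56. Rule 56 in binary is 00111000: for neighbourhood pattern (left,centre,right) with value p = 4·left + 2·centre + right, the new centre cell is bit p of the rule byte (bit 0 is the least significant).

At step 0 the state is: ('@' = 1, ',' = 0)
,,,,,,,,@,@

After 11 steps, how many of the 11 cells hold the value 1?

step 0: ,,,,,,,,@,@
step 1: @,,,,,,,,@,
step 2: ,@,,,,,,,,@
step 3: @,@,,,,,,,,
step 4: ,@,@,,,,,,,
step 5: ,,@,@,,,,,,
step 6: ,,,@,@,,,,,
step 7: ,,,,@,@,,,,
step 8: ,,,,,@,@,,,
step 9: ,,,,,,@,@,,
step 10: ,,,,,,,@,@,
step 11: ,,,,,,,,@,@

2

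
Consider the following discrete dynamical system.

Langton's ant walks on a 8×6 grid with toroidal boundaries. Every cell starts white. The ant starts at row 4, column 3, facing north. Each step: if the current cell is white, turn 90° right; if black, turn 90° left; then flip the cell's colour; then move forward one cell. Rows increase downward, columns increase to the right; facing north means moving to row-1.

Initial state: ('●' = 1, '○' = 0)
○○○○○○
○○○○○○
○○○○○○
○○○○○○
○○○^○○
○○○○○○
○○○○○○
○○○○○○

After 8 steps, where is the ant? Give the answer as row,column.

4,3

gen 0: ○○○○○○
○○○○○○
○○○○○○
○○○○○○
○○○^○○
○○○○○○
○○○○○○
○○○○○○
gen 1: ○○○○○○
○○○○○○
○○○○○○
○○○○○○
○○○●>○
○○○○○○
○○○○○○
○○○○○○
gen 2: ○○○○○○
○○○○○○
○○○○○○
○○○○○○
○○○●●○
○○○○v○
○○○○○○
○○○○○○
gen 3: ○○○○○○
○○○○○○
○○○○○○
○○○○○○
○○○●●○
○○○<●○
○○○○○○
○○○○○○
gen 4: ○○○○○○
○○○○○○
○○○○○○
○○○○○○
○○○^●○
○○○●●○
○○○○○○
○○○○○○
gen 5: ○○○○○○
○○○○○○
○○○○○○
○○○○○○
○○<○●○
○○○●●○
○○○○○○
○○○○○○
gen 6: ○○○○○○
○○○○○○
○○○○○○
○○^○○○
○○●○●○
○○○●●○
○○○○○○
○○○○○○
gen 7: ○○○○○○
○○○○○○
○○○○○○
○○●>○○
○○●○●○
○○○●●○
○○○○○○
○○○○○○
gen 8: ○○○○○○
○○○○○○
○○○○○○
○○●●○○
○○●v●○
○○○●●○
○○○○○○
○○○○○○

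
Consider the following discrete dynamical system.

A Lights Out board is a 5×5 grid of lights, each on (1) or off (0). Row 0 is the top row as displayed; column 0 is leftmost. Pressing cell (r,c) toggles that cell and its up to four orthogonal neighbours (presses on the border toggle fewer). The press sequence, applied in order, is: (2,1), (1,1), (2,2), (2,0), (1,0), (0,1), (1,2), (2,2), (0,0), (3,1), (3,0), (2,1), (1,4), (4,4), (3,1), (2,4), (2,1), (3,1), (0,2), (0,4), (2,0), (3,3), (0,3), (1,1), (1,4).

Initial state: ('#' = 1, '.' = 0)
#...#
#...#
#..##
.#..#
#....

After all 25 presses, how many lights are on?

9

gen 0: #...#
#...#
#..##
.#..#
#....
gen 1: #...#
##..#
.####
....#
#....
gen 2: ##..#
..#.#
..###
....#
#....
gen 3: ##..#
....#
.#..#
..#.#
#....
gen 4: ##..#
#...#
#...#
#.#.#
#....
gen 5: .#..#
.#..#
....#
#.#.#
#....
gen 6: #.#.#
....#
....#
#.#.#
#....
gen 7: #...#
.####
..#.#
#.#.#
#....
gen 8: #...#
.#.##
.#.##
#...#
#....
gen 9: .#..#
##.##
.#.##
#...#
#....
gen 10: .#..#
##.##
...##
.##.#
##...
gen 11: .#..#
##.##
#..##
#.#.#
.#...
gen 12: .#..#
#..##
.####
###.#
.#...
gen 13: .#...
#....
.###.
###.#
.#...
gen 14: .#...
#....
.###.
###..
.#.##
gen 15: .#...
#....
..##.
.....
...##
gen 16: .#...
#...#
..#.#
....#
...##
gen 17: .#...
##..#
##..#
.#..#
...##
gen 18: .#...
##..#
#...#
#.#.#
.#.##
gen 19: ..##.
###.#
#...#
#.#.#
.#.##
gen 20: ..#.#
###..
#...#
#.#.#
.#.##
gen 21: ..#.#
.##..
.#..#
..#.#
.#.##
gen 22: ..#.#
.##..
.#.##
...#.
.#..#
gen 23: ...#.
.###.
.#.##
...#.
.#..#
gen 24: .#.#.
#..#.
...##
...#.
.#..#
gen 25: .#.##
#...#
...#.
...#.
.#..#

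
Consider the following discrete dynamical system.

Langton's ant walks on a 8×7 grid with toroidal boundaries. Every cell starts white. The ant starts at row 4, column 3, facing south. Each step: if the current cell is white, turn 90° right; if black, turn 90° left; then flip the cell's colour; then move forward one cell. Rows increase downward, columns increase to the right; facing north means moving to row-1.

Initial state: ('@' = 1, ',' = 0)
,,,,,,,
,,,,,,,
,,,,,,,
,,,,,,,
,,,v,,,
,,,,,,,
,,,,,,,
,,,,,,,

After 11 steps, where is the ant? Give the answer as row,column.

gen 0: ,,,,,,,
,,,,,,,
,,,,,,,
,,,,,,,
,,,v,,,
,,,,,,,
,,,,,,,
,,,,,,,
gen 1: ,,,,,,,
,,,,,,,
,,,,,,,
,,,,,,,
,,<@,,,
,,,,,,,
,,,,,,,
,,,,,,,
gen 2: ,,,,,,,
,,,,,,,
,,,,,,,
,,^,,,,
,,@@,,,
,,,,,,,
,,,,,,,
,,,,,,,
gen 3: ,,,,,,,
,,,,,,,
,,,,,,,
,,@>,,,
,,@@,,,
,,,,,,,
,,,,,,,
,,,,,,,
gen 4: ,,,,,,,
,,,,,,,
,,,,,,,
,,@@,,,
,,@v,,,
,,,,,,,
,,,,,,,
,,,,,,,
gen 5: ,,,,,,,
,,,,,,,
,,,,,,,
,,@@,,,
,,@,>,,
,,,,,,,
,,,,,,,
,,,,,,,
gen 6: ,,,,,,,
,,,,,,,
,,,,,,,
,,@@,,,
,,@,@,,
,,,,v,,
,,,,,,,
,,,,,,,
gen 7: ,,,,,,,
,,,,,,,
,,,,,,,
,,@@,,,
,,@,@,,
,,,<@,,
,,,,,,,
,,,,,,,
gen 8: ,,,,,,,
,,,,,,,
,,,,,,,
,,@@,,,
,,@^@,,
,,,@@,,
,,,,,,,
,,,,,,,
gen 9: ,,,,,,,
,,,,,,,
,,,,,,,
,,@@,,,
,,@@>,,
,,,@@,,
,,,,,,,
,,,,,,,
gen 10: ,,,,,,,
,,,,,,,
,,,,,,,
,,@@^,,
,,@@,,,
,,,@@,,
,,,,,,,
,,,,,,,
gen 11: ,,,,,,,
,,,,,,,
,,,,,,,
,,@@@>,
,,@@,,,
,,,@@,,
,,,,,,,
,,,,,,,

3,5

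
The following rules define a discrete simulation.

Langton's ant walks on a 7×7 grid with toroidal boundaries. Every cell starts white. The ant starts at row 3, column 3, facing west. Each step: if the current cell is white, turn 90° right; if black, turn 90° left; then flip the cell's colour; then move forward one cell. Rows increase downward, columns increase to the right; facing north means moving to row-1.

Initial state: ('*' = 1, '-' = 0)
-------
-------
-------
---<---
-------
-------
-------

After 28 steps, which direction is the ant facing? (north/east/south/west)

k=0  -------
-------
-------
---<---
-------
-------
-------
k=1  -------
-------
---^---
---*---
-------
-------
-------
k=2  -------
-------
---*>--
---*---
-------
-------
-------
k=3  -------
-------
---**--
---*v--
-------
-------
-------
k=4  -------
-------
---**--
---<*--
-------
-------
-------
k=5  -------
-------
---**--
----*--
---v---
-------
-------
k=6  -------
-------
---**--
----*--
--<*---
-------
-------
k=7  -------
-------
---**--
--^-*--
--**---
-------
-------
k=8  -------
-------
---**--
--*>*--
--**---
-------
-------
k=9  -------
-------
---**--
--***--
--*v---
-------
-------
k=10  -------
-------
---**--
--***--
--*->--
-------
-------
k=11  -------
-------
---**--
--***--
--*-*--
----v--
-------
k=12  -------
-------
---**--
--***--
--*-*--
---<*--
-------
k=13  -------
-------
---**--
--***--
--*^*--
---**--
-------
k=14  -------
-------
---**--
--***--
--**>--
---**--
-------
k=15  -------
-------
---**--
--**^--
--**---
---**--
-------
k=16  -------
-------
---**--
--*<---
--**---
---**--
-------
k=17  -------
-------
---**--
--*----
--*v---
---**--
-------
k=18  -------
-------
---**--
--*----
--*->--
---**--
-------
k=19  -------
-------
---**--
--*----
--*-*--
---*v--
-------
k=20  -------
-------
---**--
--*----
--*-*--
---*->-
-------
k=21  -------
-------
---**--
--*----
--*-*--
---*-*-
-----v-
k=22  -------
-------
---**--
--*----
--*-*--
---*-*-
----<*-
k=23  -------
-------
---**--
--*----
--*-*--
---*^*-
----**-
k=24  -------
-------
---**--
--*----
--*-*--
---**>-
----**-
k=25  -------
-------
---**--
--*----
--*-*^-
---**--
----**-
k=26  -------
-------
---**--
--*----
--*-**>
---**--
----**-
k=27  -------
-------
---**--
--*----
--*-***
---**-v
----**-
k=28  -------
-------
---**--
--*----
--*-***
---**<*
----**-

west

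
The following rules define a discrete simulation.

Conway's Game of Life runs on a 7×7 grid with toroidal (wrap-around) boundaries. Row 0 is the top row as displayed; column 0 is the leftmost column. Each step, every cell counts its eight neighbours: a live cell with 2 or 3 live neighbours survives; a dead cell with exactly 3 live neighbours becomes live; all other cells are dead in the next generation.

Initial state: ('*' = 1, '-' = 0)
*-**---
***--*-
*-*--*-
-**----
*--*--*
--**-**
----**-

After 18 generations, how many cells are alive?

10

k=0  *-**---
***--*-
*-*--*-
-**----
*--*--*
--**-**
----**-
k=1  *-**-*-
*---*--
*--*---
--**---
*--****
*-**---
-*---*-
k=2  *-**-*-
*-*-*--
-****--
***--*-
*----**
*-**---
*------
k=3  *-***--
*----**
----***
-----*-
---***-
*------
*---*--
k=4  *--**--
**-----
*---*--
---*---
----***
---*-**
*---*-*
k=5  ---***-
**-**-*
**-----
---*--*
---*--*
---*---
*------
k=6  -***-*-
-*-*--*
-*-***-
--*---*
--***--
-------
---*---
k=7  **-*---
-*----*
-*-****
-*-----
--**---
--*-*--
---**--
k=8  **-**--
-*-*--*
-*--***
**---*-
-***---
--*-*--
-*--*--
k=9  -*-***-
-*-*--*
-*--*--
---*-*-
*--**--
----*--
**--**-
k=10  -*-*---
-*-*---
*--***-
--**-*-
---*-*-
**----*
***---*
k=11  ---*---
**-*---
-*---**
--*--*-
**-*-*-
-----*-
------*
k=12  *-*----
**--*-*
-*--***
--*--*-
-**--*-
*---**-
-------
k=13  *-----*
--***--
-****--
*-**---
-***-*-
-*--***
-*----*
k=14  ****-**
*---**-
-------
*------
-----*-
-*-**-*
-*-----
k=15  --**-*-
*-****-
------*
-------
*---***
*-*-**-
-------
k=16  -**--**
-**--*-
---****
*------
**-**--
**-**--
-**--**
k=17  ---**--
-*-----
*******
***----
---**-*
-------
-------
k=18  -------
-*----*
---****
-------
****---
-------
-------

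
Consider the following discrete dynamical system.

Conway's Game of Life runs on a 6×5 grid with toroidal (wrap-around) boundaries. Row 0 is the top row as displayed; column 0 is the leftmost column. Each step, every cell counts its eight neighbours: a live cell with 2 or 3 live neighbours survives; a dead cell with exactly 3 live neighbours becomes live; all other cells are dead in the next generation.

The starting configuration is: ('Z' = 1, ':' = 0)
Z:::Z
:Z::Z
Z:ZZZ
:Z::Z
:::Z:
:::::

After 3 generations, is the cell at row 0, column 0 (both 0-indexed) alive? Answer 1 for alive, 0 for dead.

0

gen 0: Z:::Z
:Z::Z
Z:ZZZ
:Z::Z
:::Z:
:::::
gen 1: Z:::Z
:ZZ::
::Z::
:Z:::
:::::
::::Z
gen 2: ZZ:ZZ
ZZZZ:
::Z::
:::::
:::::
Z:::Z
gen 3: :::::
:::::
::ZZ:
:::::
:::::
:Z:Z:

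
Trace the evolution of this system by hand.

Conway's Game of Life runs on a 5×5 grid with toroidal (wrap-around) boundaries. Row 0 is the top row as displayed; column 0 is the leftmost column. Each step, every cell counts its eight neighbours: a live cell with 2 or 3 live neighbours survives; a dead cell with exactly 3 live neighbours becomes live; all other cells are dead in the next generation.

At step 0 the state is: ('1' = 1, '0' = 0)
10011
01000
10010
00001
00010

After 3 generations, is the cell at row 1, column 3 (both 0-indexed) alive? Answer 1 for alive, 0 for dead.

0) 10011
01000
10010
00001
00010
1) 10111
01110
10001
00011
10010
2) 10000
00000
11000
00010
11000
3) 11000
11000
00000
00101
11001

0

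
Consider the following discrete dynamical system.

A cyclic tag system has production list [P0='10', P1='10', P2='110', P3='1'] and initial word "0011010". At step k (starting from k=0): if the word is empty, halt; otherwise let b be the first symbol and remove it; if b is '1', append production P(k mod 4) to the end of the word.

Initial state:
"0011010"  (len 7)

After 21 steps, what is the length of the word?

11

k=0  "0011010"  (len 7)
k=1  "011010"  (len 6)
k=2  "11010"  (len 5)
k=3  "1010110"  (len 7)
k=4  "0101101"  (len 7)
k=5  "101101"  (len 6)
k=6  "0110110"  (len 7)
k=7  "110110"  (len 6)
k=8  "101101"  (len 6)
k=9  "0110110"  (len 7)
k=10  "110110"  (len 6)
k=11  "10110110"  (len 8)
k=12  "01101101"  (len 8)
k=13  "1101101"  (len 7)
k=14  "10110110"  (len 8)
k=15  "0110110110"  (len 10)
k=16  "110110110"  (len 9)
k=17  "1011011010"  (len 10)
k=18  "01101101010"  (len 11)
k=19  "1101101010"  (len 10)
k=20  "1011010101"  (len 10)
k=21  "01101010110"  (len 11)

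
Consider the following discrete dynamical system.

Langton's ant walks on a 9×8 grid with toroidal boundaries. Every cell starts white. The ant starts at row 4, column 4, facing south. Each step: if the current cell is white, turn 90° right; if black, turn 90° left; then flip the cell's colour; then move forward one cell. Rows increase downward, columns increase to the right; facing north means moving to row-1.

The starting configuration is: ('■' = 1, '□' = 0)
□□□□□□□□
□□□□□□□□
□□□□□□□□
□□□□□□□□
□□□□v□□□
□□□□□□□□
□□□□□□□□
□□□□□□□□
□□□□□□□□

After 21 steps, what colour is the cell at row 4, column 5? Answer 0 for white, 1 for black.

step 0: □□□□□□□□
□□□□□□□□
□□□□□□□□
□□□□□□□□
□□□□v□□□
□□□□□□□□
□□□□□□□□
□□□□□□□□
□□□□□□□□
step 1: □□□□□□□□
□□□□□□□□
□□□□□□□□
□□□□□□□□
□□□<■□□□
□□□□□□□□
□□□□□□□□
□□□□□□□□
□□□□□□□□
step 2: □□□□□□□□
□□□□□□□□
□□□□□□□□
□□□^□□□□
□□□■■□□□
□□□□□□□□
□□□□□□□□
□□□□□□□□
□□□□□□□□
step 3: □□□□□□□□
□□□□□□□□
□□□□□□□□
□□□■>□□□
□□□■■□□□
□□□□□□□□
□□□□□□□□
□□□□□□□□
□□□□□□□□
step 4: □□□□□□□□
□□□□□□□□
□□□□□□□□
□□□■■□□□
□□□■v□□□
□□□□□□□□
□□□□□□□□
□□□□□□□□
□□□□□□□□
step 5: □□□□□□□□
□□□□□□□□
□□□□□□□□
□□□■■□□□
□□□■□>□□
□□□□□□□□
□□□□□□□□
□□□□□□□□
□□□□□□□□
step 6: □□□□□□□□
□□□□□□□□
□□□□□□□□
□□□■■□□□
□□□■□■□□
□□□□□v□□
□□□□□□□□
□□□□□□□□
□□□□□□□□
step 7: □□□□□□□□
□□□□□□□□
□□□□□□□□
□□□■■□□□
□□□■□■□□
□□□□<■□□
□□□□□□□□
□□□□□□□□
□□□□□□□□
step 8: □□□□□□□□
□□□□□□□□
□□□□□□□□
□□□■■□□□
□□□■^■□□
□□□□■■□□
□□□□□□□□
□□□□□□□□
□□□□□□□□
step 9: □□□□□□□□
□□□□□□□□
□□□□□□□□
□□□■■□□□
□□□■■>□□
□□□□■■□□
□□□□□□□□
□□□□□□□□
□□□□□□□□
step 10: □□□□□□□□
□□□□□□□□
□□□□□□□□
□□□■■^□□
□□□■■□□□
□□□□■■□□
□□□□□□□□
□□□□□□□□
□□□□□□□□
step 11: □□□□□□□□
□□□□□□□□
□□□□□□□□
□□□■■■>□
□□□■■□□□
□□□□■■□□
□□□□□□□□
□□□□□□□□
□□□□□□□□
step 12: □□□□□□□□
□□□□□□□□
□□□□□□□□
□□□■■■■□
□□□■■□v□
□□□□■■□□
□□□□□□□□
□□□□□□□□
□□□□□□□□
step 13: □□□□□□□□
□□□□□□□□
□□□□□□□□
□□□■■■■□
□□□■■<■□
□□□□■■□□
□□□□□□□□
□□□□□□□□
□□□□□□□□
step 14: □□□□□□□□
□□□□□□□□
□□□□□□□□
□□□■■^■□
□□□■■■■□
□□□□■■□□
□□□□□□□□
□□□□□□□□
□□□□□□□□
step 15: □□□□□□□□
□□□□□□□□
□□□□□□□□
□□□■<□■□
□□□■■■■□
□□□□■■□□
□□□□□□□□
□□□□□□□□
□□□□□□□□
step 16: □□□□□□□□
□□□□□□□□
□□□□□□□□
□□□■□□■□
□□□■v■■□
□□□□■■□□
□□□□□□□□
□□□□□□□□
□□□□□□□□
step 17: □□□□□□□□
□□□□□□□□
□□□□□□□□
□□□■□□■□
□□□■□>■□
□□□□■■□□
□□□□□□□□
□□□□□□□□
□□□□□□□□
step 18: □□□□□□□□
□□□□□□□□
□□□□□□□□
□□□■□^■□
□□□■□□■□
□□□□■■□□
□□□□□□□□
□□□□□□□□
□□□□□□□□
step 19: □□□□□□□□
□□□□□□□□
□□□□□□□□
□□□■□■>□
□□□■□□■□
□□□□■■□□
□□□□□□□□
□□□□□□□□
□□□□□□□□
step 20: □□□□□□□□
□□□□□□□□
□□□□□□^□
□□□■□■□□
□□□■□□■□
□□□□■■□□
□□□□□□□□
□□□□□□□□
□□□□□□□□
step 21: □□□□□□□□
□□□□□□□□
□□□□□□■>
□□□■□■□□
□□□■□□■□
□□□□■■□□
□□□□□□□□
□□□□□□□□
□□□□□□□□

0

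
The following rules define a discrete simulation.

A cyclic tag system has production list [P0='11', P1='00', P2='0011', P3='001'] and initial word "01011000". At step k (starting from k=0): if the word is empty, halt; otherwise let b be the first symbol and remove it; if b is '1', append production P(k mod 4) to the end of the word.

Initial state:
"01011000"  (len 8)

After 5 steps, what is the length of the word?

0) "01011000"  (len 8)
1) "1011000"  (len 7)
2) "01100000"  (len 8)
3) "1100000"  (len 7)
4) "100000001"  (len 9)
5) "0000000111"  (len 10)

10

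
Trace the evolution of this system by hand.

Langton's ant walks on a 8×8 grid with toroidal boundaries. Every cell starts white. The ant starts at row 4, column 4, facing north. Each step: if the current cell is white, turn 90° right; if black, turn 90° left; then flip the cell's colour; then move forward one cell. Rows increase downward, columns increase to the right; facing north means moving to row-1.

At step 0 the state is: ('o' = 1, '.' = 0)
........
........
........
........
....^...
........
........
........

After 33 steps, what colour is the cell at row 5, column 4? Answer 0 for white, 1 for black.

t=0: ........
........
........
........
....^...
........
........
........
t=1: ........
........
........
........
....o>..
........
........
........
t=2: ........
........
........
........
....oo..
.....v..
........
........
t=3: ........
........
........
........
....oo..
....<o..
........
........
t=4: ........
........
........
........
....^o..
....oo..
........
........
t=5: ........
........
........
........
...<.o..
....oo..
........
........
t=6: ........
........
........
...^....
...o.o..
....oo..
........
........
t=7: ........
........
........
...o>...
...o.o..
....oo..
........
........
t=8: ........
........
........
...oo...
...ovo..
....oo..
........
........
t=9: ........
........
........
...oo...
...<oo..
....oo..
........
........
t=10: ........
........
........
...oo...
....oo..
...voo..
........
........
t=11: ........
........
........
...oo...
....oo..
..<ooo..
........
........
t=12: ........
........
........
...oo...
..^.oo..
..oooo..
........
........
t=13: ........
........
........
...oo...
..o>oo..
..oooo..
........
........
t=14: ........
........
........
...oo...
..oooo..
..ovoo..
........
........
t=15: ........
........
........
...oo...
..oooo..
..o.>o..
........
........
t=16: ........
........
........
...oo...
..oo^o..
..o..o..
........
........
t=17: ........
........
........
...oo...
..o<.o..
..o..o..
........
........
t=18: ........
........
........
...oo...
..o..o..
..ov.o..
........
........
t=19: ........
........
........
...oo...
..o..o..
..<o.o..
........
........
t=20: ........
........
........
...oo...
..o..o..
...o.o..
..v.....
........
t=21: ........
........
........
...oo...
..o..o..
...o.o..
.<o.....
........
t=22: ........
........
........
...oo...
..o..o..
.^.o.o..
.oo.....
........
t=23: ........
........
........
...oo...
..o..o..
.o>o.o..
.oo.....
........
t=24: ........
........
........
...oo...
..o..o..
.ooo.o..
.ov.....
........
t=25: ........
........
........
...oo...
..o..o..
.ooo.o..
.o.>....
........
t=26: ........
........
........
...oo...
..o..o..
.ooo.o..
.o.o....
...v....
t=27: ........
........
........
...oo...
..o..o..
.ooo.o..
.o.o....
..<o....
t=28: ........
........
........
...oo...
..o..o..
.ooo.o..
.o^o....
..oo....
t=29: ........
........
........
...oo...
..o..o..
.ooo.o..
.oo>....
..oo....
t=30: ........
........
........
...oo...
..o..o..
.oo^.o..
.oo.....
..oo....
t=31: ........
........
........
...oo...
..o..o..
.o<..o..
.oo.....
..oo....
t=32: ........
........
........
...oo...
..o..o..
.o...o..
.ov.....
..oo....
t=33: ........
........
........
...oo...
..o..o..
.o...o..
.o.>....
..oo....

0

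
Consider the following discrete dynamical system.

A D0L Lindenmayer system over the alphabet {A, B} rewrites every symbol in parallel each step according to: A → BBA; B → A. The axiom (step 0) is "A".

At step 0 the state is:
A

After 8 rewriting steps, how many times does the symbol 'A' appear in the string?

171

gen 0: A
gen 1: BBA
gen 2: AABBA
gen 3: BBABBAAABBA
gen 4: AABBAAABBABBABBAAABBA
gen 5: BBABBAAABBABBABBAAABBAAABBAAABBABBABBAAABBA
gen 6: AABBAAABBABBABBAAABBAAABBAAABBABBABBAAABBABBABBAAABBABBABBAAABBAAABBAAABBABBABBAAABBA
gen 7: BBABBAAABBABBABBAAABBAAABBAAABBABBABBAAABBABBABBAAABBABBAB…ABBABBABBAAABBABBABBAAABBABBABBAAABBAAABBAAABBABBABBAAABBA  (len 171)
gen 8: AABBAAABBABBABBAAABBAAABBAAABBABBABBAAABBABBABBAAABBABBABB…ABBABBABBAAABBABBABBAAABBABBABBAAABBAAABBAAABBABBABBAAABBA  (len 341)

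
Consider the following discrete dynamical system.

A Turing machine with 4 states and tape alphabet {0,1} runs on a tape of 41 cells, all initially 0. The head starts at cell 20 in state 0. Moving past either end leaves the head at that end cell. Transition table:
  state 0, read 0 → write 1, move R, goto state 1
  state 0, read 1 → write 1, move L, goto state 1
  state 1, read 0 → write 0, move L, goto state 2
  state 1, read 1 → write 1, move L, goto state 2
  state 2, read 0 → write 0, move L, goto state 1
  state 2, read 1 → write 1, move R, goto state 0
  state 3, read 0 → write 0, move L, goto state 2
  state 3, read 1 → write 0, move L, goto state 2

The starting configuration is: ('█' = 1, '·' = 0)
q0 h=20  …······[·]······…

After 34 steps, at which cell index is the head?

32

gen 0: q0 h=20  …······[·]······…
gen 1: q1 h=21  …·····█[·]······…
gen 2: q2 h=20  …······[█]······…
gen 3: q0 h=21  …·····█[·]······…
gen 4: q1 h=22  …····██[·]······…
gen 5: q2 h=21  …·····█[█]······…
gen 6: q0 h=22  …····██[·]······…
gen 7: q1 h=23  …···███[·]······…
gen 8: q2 h=22  …····██[█]······…
gen 9: q0 h=23  …···███[·]······…
gen 10: q1 h=24  …··████[·]······…
gen 11: q2 h=23  …···███[█]······…
gen 12: q0 h=24  …··████[·]······…
gen 13: q1 h=25  …·█████[·]······…
gen 14: q2 h=24  …··████[█]······…
gen 15: q0 h=25  …·█████[·]······…
gen 16: q1 h=26  …██████[·]······…
gen 17: q2 h=25  …·█████[█]······…
gen 18: q0 h=26  …██████[·]······…
gen 19: q1 h=27  …██████[·]······…
gen 20: q2 h=26  …██████[█]······…
gen 21: q0 h=27  …██████[·]······…
gen 22: q1 h=28  …██████[·]······…
gen 23: q2 h=27  …██████[█]······…
gen 24: q0 h=28  …██████[·]······…
gen 25: q1 h=29  …██████[·]······…
gen 26: q2 h=28  …██████[█]······…
gen 27: q0 h=29  …██████[·]······…
gen 28: q1 h=30  …██████[·]······…
gen 29: q2 h=29  …██████[█]······…
gen 30: q0 h=30  …██████[·]······…
gen 31: q1 h=31  …██████[·]······…
gen 32: q2 h=30  …██████[█]······…
gen 33: q0 h=31  …██████[·]······…
gen 34: q1 h=32  …██████[·]······…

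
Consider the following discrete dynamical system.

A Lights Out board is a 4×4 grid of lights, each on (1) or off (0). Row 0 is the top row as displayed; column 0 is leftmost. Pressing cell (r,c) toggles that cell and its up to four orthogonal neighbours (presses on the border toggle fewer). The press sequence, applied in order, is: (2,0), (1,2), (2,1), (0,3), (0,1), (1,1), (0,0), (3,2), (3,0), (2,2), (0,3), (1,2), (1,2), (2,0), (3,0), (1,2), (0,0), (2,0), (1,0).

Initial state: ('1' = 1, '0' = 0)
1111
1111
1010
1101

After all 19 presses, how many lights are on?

[0] 1111
1111
1010
1101
[1] 1111
0111
0110
0101
[2] 1101
0000
0100
0101
[3] 1101
0100
1010
0001
[4] 1110
0101
1010
0001
[5] 0000
0001
1010
0001
[6] 0100
1111
1110
0001
[7] 1000
0111
1110
0001
[8] 1000
0111
1100
0110
[9] 1000
0111
0100
1010
[10] 1000
0101
0011
1000
[11] 1011
0100
0011
1000
[12] 1001
0011
0001
1000
[13] 1011
0100
0011
1000
[14] 1011
1100
1111
0000
[15] 1011
1100
0111
1100
[16] 1001
1011
0101
1100
[17] 0101
0011
0101
1100
[18] 0101
1011
1001
0100
[19] 1101
0111
0001
0100

8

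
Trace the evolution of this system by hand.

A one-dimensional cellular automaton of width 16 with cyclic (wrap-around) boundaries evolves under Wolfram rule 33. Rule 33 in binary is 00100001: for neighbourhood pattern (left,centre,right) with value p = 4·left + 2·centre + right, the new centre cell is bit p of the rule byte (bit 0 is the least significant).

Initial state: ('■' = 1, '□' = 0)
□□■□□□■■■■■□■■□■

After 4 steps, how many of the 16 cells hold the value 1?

0) □□■□□□■■■■■□■■□■
1) □□□□■□□□□□□■□□■□
2) ■■■□□□■■■■□□□□□□
3) □□□□■□□□□□□■■■■□
4) ■■■□□□■■■■□□□□□□

7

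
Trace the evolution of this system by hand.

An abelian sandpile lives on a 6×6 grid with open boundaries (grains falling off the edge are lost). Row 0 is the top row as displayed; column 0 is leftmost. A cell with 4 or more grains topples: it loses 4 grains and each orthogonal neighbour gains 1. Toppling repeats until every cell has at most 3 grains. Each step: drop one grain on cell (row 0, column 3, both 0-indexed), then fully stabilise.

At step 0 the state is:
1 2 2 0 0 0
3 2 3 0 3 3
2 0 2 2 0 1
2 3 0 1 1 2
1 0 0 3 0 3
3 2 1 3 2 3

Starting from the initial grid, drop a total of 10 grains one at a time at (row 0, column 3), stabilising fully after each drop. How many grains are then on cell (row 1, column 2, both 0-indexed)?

0

k=0  1 2 2 0 0 0
3 2 3 0 3 3
2 0 2 2 0 1
2 3 0 1 1 2
1 0 0 3 0 3
3 2 1 3 2 3
k=1  1 2 2 1 0 0
3 2 3 0 3 3
2 0 2 2 0 1
2 3 0 1 1 2
1 0 0 3 0 3
3 2 1 3 2 3
k=2  1 2 2 2 0 0
3 2 3 0 3 3
2 0 2 2 0 1
2 3 0 1 1 2
1 0 0 3 0 3
3 2 1 3 2 3
k=3  1 2 2 3 0 0
3 2 3 0 3 3
2 0 2 2 0 1
2 3 0 1 1 2
1 0 0 3 0 3
3 2 1 3 2 3
k=4  1 2 3 0 1 0
3 2 3 1 3 3
2 0 2 2 0 1
2 3 0 1 1 2
1 0 0 3 0 3
3 2 1 3 2 3
k=5  1 2 3 1 1 0
3 2 3 1 3 3
2 0 2 2 0 1
2 3 0 1 1 2
1 0 0 3 0 3
3 2 1 3 2 3
k=6  1 2 3 2 1 0
3 2 3 1 3 3
2 0 2 2 0 1
2 3 0 1 1 2
1 0 0 3 0 3
3 2 1 3 2 3
k=7  1 2 3 3 1 0
3 2 3 1 3 3
2 0 2 2 0 1
2 3 0 1 1 2
1 0 0 3 0 3
3 2 1 3 2 3
k=8  1 3 1 1 2 0
3 3 0 3 3 3
2 0 3 2 0 1
2 3 0 1 1 2
1 0 0 3 0 3
3 2 1 3 2 3
k=9  1 3 1 2 2 0
3 3 0 3 3 3
2 0 3 2 0 1
2 3 0 1 1 2
1 0 0 3 0 3
3 2 1 3 2 3
k=10  1 3 1 3 2 0
3 3 0 3 3 3
2 0 3 2 0 1
2 3 0 1 1 2
1 0 0 3 0 3
3 2 1 3 2 3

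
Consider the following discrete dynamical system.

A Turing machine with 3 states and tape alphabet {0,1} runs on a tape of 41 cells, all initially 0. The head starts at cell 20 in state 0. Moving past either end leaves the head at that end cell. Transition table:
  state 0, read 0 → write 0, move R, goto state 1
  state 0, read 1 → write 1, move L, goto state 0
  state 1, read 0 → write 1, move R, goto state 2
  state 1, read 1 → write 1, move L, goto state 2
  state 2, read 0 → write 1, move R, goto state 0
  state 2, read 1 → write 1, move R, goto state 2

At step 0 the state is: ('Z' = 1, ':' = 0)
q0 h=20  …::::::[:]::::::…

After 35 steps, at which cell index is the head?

34

t=0: q0 h=20  …::::::[:]::::::…
t=1: q1 h=21  …::::::[:]::::::…
t=2: q2 h=22  …:::::Z[:]::::::…
t=3: q0 h=23  …::::ZZ[:]::::::…
t=4: q1 h=24  …:::ZZ:[:]::::::…
t=5: q2 h=25  …::ZZ:Z[:]::::::…
t=6: q0 h=26  …:ZZ:ZZ[:]::::::…
t=7: q1 h=27  …ZZ:ZZ:[:]::::::…
t=8: q2 h=28  …Z:ZZ:Z[:]::::::…
t=9: q0 h=29  …:ZZ:ZZ[:]::::::…
t=10: q1 h=30  …ZZ:ZZ:[:]::::::…
t=11: q2 h=31  …Z:ZZ:Z[:]::::::…
t=12: q0 h=32  …:ZZ:ZZ[:]::::::…
t=13: q1 h=33  …ZZ:ZZ:[:]::::::…
t=14: q2 h=34  …Z:ZZ:Z[:]::::::|
t=15: q0 h=35  …:ZZ:ZZ[:]:::::|
t=16: q1 h=36  …ZZ:ZZ:[:]::::|
t=17: q2 h=37  …Z:ZZ:Z[:]:::|
t=18: q0 h=38  …:ZZ:ZZ[:]::|
t=19: q1 h=39  …ZZ:ZZ:[:]:|
t=20: q2 h=40  …Z:ZZ:Z[:]|
t=21: q0 h=40  …Z:ZZ:Z[Z]|
t=22: q0 h=39  …ZZ:ZZ:[Z]Z|
t=23: q0 h=38  …:ZZ:ZZ[:]ZZ|
t=24: q1 h=39  …ZZ:ZZ:[Z]Z|
t=25: q2 h=38  …:ZZ:ZZ[:]ZZ|
t=26: q0 h=39  …ZZ:ZZZ[Z]Z|
t=27: q0 h=38  …:ZZ:ZZ[Z]ZZ|
t=28: q0 h=37  …Z:ZZ:Z[Z]ZZZ|
t=29: q0 h=36  …ZZ:ZZ:[Z]ZZZZ|
t=30: q0 h=35  …:ZZ:ZZ[:]ZZZZZ|
t=31: q1 h=36  …ZZ:ZZ:[Z]ZZZZ|
t=32: q2 h=35  …:ZZ:ZZ[:]ZZZZZ|
t=33: q0 h=36  …ZZ:ZZZ[Z]ZZZZ|
t=34: q0 h=35  …:ZZ:ZZ[Z]ZZZZZ|
t=35: q0 h=34  …Z:ZZ:Z[Z]ZZZZZZ|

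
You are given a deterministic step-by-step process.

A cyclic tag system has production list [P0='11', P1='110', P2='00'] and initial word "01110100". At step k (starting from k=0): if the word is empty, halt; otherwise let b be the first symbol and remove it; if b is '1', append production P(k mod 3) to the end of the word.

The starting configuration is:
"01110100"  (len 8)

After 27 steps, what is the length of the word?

11

[0] "01110100"  (len 8)
[1] "1110100"  (len 7)
[2] "110100110"  (len 9)
[3] "1010011000"  (len 10)
[4] "01001100011"  (len 11)
[5] "1001100011"  (len 10)
[6] "00110001100"  (len 11)
[7] "0110001100"  (len 10)
[8] "110001100"  (len 9)
[9] "1000110000"  (len 10)
[10] "00011000011"  (len 11)
[11] "0011000011"  (len 10)
[12] "011000011"  (len 9)
[13] "11000011"  (len 8)
[14] "1000011110"  (len 10)
[15] "00001111000"  (len 11)
[16] "0001111000"  (len 10)
[17] "001111000"  (len 9)
[18] "01111000"  (len 8)
[19] "1111000"  (len 7)
[20] "111000110"  (len 9)
[21] "1100011000"  (len 10)
[22] "10001100011"  (len 11)
[23] "0001100011110"  (len 13)
[24] "001100011110"  (len 12)
[25] "01100011110"  (len 11)
[26] "1100011110"  (len 10)
[27] "10001111000"  (len 11)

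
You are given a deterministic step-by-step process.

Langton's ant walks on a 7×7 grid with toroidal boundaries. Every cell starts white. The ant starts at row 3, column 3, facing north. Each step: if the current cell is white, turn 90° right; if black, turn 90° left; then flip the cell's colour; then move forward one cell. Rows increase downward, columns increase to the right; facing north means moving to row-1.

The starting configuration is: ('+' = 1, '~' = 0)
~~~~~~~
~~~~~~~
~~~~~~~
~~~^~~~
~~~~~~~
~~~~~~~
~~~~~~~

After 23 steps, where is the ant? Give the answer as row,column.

4,1

gen 0: ~~~~~~~
~~~~~~~
~~~~~~~
~~~^~~~
~~~~~~~
~~~~~~~
~~~~~~~
gen 1: ~~~~~~~
~~~~~~~
~~~~~~~
~~~+>~~
~~~~~~~
~~~~~~~
~~~~~~~
gen 2: ~~~~~~~
~~~~~~~
~~~~~~~
~~~++~~
~~~~v~~
~~~~~~~
~~~~~~~
gen 3: ~~~~~~~
~~~~~~~
~~~~~~~
~~~++~~
~~~<+~~
~~~~~~~
~~~~~~~
gen 4: ~~~~~~~
~~~~~~~
~~~~~~~
~~~^+~~
~~~++~~
~~~~~~~
~~~~~~~
gen 5: ~~~~~~~
~~~~~~~
~~~~~~~
~~<~+~~
~~~++~~
~~~~~~~
~~~~~~~
gen 6: ~~~~~~~
~~~~~~~
~~^~~~~
~~+~+~~
~~~++~~
~~~~~~~
~~~~~~~
gen 7: ~~~~~~~
~~~~~~~
~~+>~~~
~~+~+~~
~~~++~~
~~~~~~~
~~~~~~~
gen 8: ~~~~~~~
~~~~~~~
~~++~~~
~~+v+~~
~~~++~~
~~~~~~~
~~~~~~~
gen 9: ~~~~~~~
~~~~~~~
~~++~~~
~~<++~~
~~~++~~
~~~~~~~
~~~~~~~
gen 10: ~~~~~~~
~~~~~~~
~~++~~~
~~~++~~
~~v++~~
~~~~~~~
~~~~~~~
gen 11: ~~~~~~~
~~~~~~~
~~++~~~
~~~++~~
~<+++~~
~~~~~~~
~~~~~~~
gen 12: ~~~~~~~
~~~~~~~
~~++~~~
~^~++~~
~++++~~
~~~~~~~
~~~~~~~
gen 13: ~~~~~~~
~~~~~~~
~~++~~~
~+>++~~
~++++~~
~~~~~~~
~~~~~~~
gen 14: ~~~~~~~
~~~~~~~
~~++~~~
~++++~~
~+v++~~
~~~~~~~
~~~~~~~
gen 15: ~~~~~~~
~~~~~~~
~~++~~~
~++++~~
~+~>+~~
~~~~~~~
~~~~~~~
gen 16: ~~~~~~~
~~~~~~~
~~++~~~
~++^+~~
~+~~+~~
~~~~~~~
~~~~~~~
gen 17: ~~~~~~~
~~~~~~~
~~++~~~
~+<~+~~
~+~~+~~
~~~~~~~
~~~~~~~
gen 18: ~~~~~~~
~~~~~~~
~~++~~~
~+~~+~~
~+v~+~~
~~~~~~~
~~~~~~~
gen 19: ~~~~~~~
~~~~~~~
~~++~~~
~+~~+~~
~<+~+~~
~~~~~~~
~~~~~~~
gen 20: ~~~~~~~
~~~~~~~
~~++~~~
~+~~+~~
~~+~+~~
~v~~~~~
~~~~~~~
gen 21: ~~~~~~~
~~~~~~~
~~++~~~
~+~~+~~
~~+~+~~
<+~~~~~
~~~~~~~
gen 22: ~~~~~~~
~~~~~~~
~~++~~~
~+~~+~~
^~+~+~~
++~~~~~
~~~~~~~
gen 23: ~~~~~~~
~~~~~~~
~~++~~~
~+~~+~~
+>+~+~~
++~~~~~
~~~~~~~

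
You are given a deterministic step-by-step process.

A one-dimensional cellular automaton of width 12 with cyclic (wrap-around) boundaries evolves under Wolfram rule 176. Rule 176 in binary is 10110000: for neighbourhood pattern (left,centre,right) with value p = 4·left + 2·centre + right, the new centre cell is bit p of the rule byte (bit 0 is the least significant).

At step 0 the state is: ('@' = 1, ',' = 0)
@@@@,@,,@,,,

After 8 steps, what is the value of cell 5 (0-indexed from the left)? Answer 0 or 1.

0

step 0: @@@@,@,,@,,,
step 1: ,@@,@,@,,@,,
step 2: ,,,@,@,@,,@,
step 3: ,,,,@,@,@,,@
step 4: @,,,,@,@,@,,
step 5: ,@,,,,@,@,@,
step 6: ,,@,,,,@,@,@
step 7: @,,@,,,,@,@,
step 8: ,@,,@,,,,@,@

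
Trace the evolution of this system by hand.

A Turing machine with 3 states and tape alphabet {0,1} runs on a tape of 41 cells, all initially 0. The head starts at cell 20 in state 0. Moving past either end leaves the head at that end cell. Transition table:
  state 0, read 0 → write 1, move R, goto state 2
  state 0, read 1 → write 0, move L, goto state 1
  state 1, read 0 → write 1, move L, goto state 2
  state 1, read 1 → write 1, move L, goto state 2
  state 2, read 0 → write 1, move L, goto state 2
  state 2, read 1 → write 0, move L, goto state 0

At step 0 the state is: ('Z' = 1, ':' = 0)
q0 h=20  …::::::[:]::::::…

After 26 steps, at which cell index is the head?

step 0: q0 h=20  …::::::[:]::::::…
step 1: q2 h=21  …:::::Z[:]::::::…
step 2: q2 h=20  …::::::[Z]Z:::::…
step 3: q0 h=19  …::::::[:]:Z::::…
step 4: q2 h=20  …:::::Z[:]Z:::::…
step 5: q2 h=19  …::::::[Z]ZZ::::…
step 6: q0 h=18  …::::::[:]:ZZ:::…
step 7: q2 h=19  …:::::Z[:]ZZ::::…
step 8: q2 h=18  …::::::[Z]ZZZ:::…
step 9: q0 h=17  …::::::[:]:ZZZ::…
step 10: q2 h=18  …:::::Z[:]ZZZ:::…
step 11: q2 h=17  …::::::[Z]ZZZZ::…
step 12: q0 h=16  …::::::[:]:ZZZZ:…
step 13: q2 h=17  …:::::Z[:]ZZZZ::…
step 14: q2 h=16  …::::::[Z]ZZZZZ:…
step 15: q0 h=15  …::::::[:]:ZZZZZ…
step 16: q2 h=16  …:::::Z[:]ZZZZZ:…
step 17: q2 h=15  …::::::[Z]ZZZZZZ…
step 18: q0 h=14  …::::::[:]:ZZZZZ…
step 19: q2 h=15  …:::::Z[:]ZZZZZZ…
step 20: q2 h=14  …::::::[Z]ZZZZZZ…
step 21: q0 h=13  …::::::[:]:ZZZZZ…
step 22: q2 h=14  …:::::Z[:]ZZZZZZ…
step 23: q2 h=13  …::::::[Z]ZZZZZZ…
step 24: q0 h=12  …::::::[:]:ZZZZZ…
step 25: q2 h=13  …:::::Z[:]ZZZZZZ…
step 26: q2 h=12  …::::::[Z]ZZZZZZ…

12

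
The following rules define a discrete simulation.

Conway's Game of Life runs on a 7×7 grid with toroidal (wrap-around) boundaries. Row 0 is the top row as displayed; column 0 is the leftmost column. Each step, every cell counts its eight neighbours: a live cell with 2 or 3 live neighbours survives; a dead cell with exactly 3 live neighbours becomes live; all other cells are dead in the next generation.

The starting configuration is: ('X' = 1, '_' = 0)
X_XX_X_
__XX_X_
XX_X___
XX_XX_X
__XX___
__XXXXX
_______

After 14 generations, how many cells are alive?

11

0) X_XX_X_
__XX_X_
XX_X___
XX_XX_X
__XX___
__XXXXX
_______
1) _XXX__X
X______
_____X_
____X_X
_______
__X_XX_
_X_____
2) _XX____
XXX___X
_____XX
_____X_
___XX__
_______
XX__XX_
3) ___X_X_
__X__XX
_X___X_
_____XX
____X__
___X_X_
XXX____
4) X__XXX_
__X__XX
X___X__
____XXX
____X_X
_XXXX__
_XXX__X
5) X______
XX_____
X__XX__
X__XX_X
X_X___X
_X__X__
______X
6) XX____X
XX____X
__XXXX_
__X_X__
__X_X_X
_X___XX
X______
7) _______
___XX__
X_X_XXX
_XX____
XXX_X_X
_X___XX
_____X_
8) ____X__
___XX_X
X_X_XXX
____X__
___X__X
_XX_X__
_____XX
9) ___XX_X
X_____X
X_____X
X___X__
__XXXX_
X_XXX_X
___XXX_
10) X__X__X
_______
_X___X_
XX__X__
X_X____
_X____X
X______
11) X_____X
X_____X
XX_____
X_X___X
__X___X
_X____X
_X_____
12) _X____X
_______
_______
__X___X
__X__XX
_XX____
_X____X
13) _______
_______
_______
_____XX
X_XX_XX
_XX__XX
_X_____
14) _______
_______
_______
X___XX_
__XX___
___XXX_
XXX____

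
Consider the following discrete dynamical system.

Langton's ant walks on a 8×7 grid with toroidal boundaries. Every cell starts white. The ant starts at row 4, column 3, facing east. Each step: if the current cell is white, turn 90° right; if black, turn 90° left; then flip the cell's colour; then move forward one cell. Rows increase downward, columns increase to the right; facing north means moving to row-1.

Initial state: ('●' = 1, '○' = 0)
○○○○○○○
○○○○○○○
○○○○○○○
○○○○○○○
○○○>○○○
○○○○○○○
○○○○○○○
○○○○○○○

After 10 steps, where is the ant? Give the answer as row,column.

3,2

[0] ○○○○○○○
○○○○○○○
○○○○○○○
○○○○○○○
○○○>○○○
○○○○○○○
○○○○○○○
○○○○○○○
[1] ○○○○○○○
○○○○○○○
○○○○○○○
○○○○○○○
○○○●○○○
○○○v○○○
○○○○○○○
○○○○○○○
[2] ○○○○○○○
○○○○○○○
○○○○○○○
○○○○○○○
○○○●○○○
○○<●○○○
○○○○○○○
○○○○○○○
[3] ○○○○○○○
○○○○○○○
○○○○○○○
○○○○○○○
○○^●○○○
○○●●○○○
○○○○○○○
○○○○○○○
[4] ○○○○○○○
○○○○○○○
○○○○○○○
○○○○○○○
○○●>○○○
○○●●○○○
○○○○○○○
○○○○○○○
[5] ○○○○○○○
○○○○○○○
○○○○○○○
○○○^○○○
○○●○○○○
○○●●○○○
○○○○○○○
○○○○○○○
[6] ○○○○○○○
○○○○○○○
○○○○○○○
○○○●>○○
○○●○○○○
○○●●○○○
○○○○○○○
○○○○○○○
[7] ○○○○○○○
○○○○○○○
○○○○○○○
○○○●●○○
○○●○v○○
○○●●○○○
○○○○○○○
○○○○○○○
[8] ○○○○○○○
○○○○○○○
○○○○○○○
○○○●●○○
○○●<●○○
○○●●○○○
○○○○○○○
○○○○○○○
[9] ○○○○○○○
○○○○○○○
○○○○○○○
○○○^●○○
○○●●●○○
○○●●○○○
○○○○○○○
○○○○○○○
[10] ○○○○○○○
○○○○○○○
○○○○○○○
○○<○●○○
○○●●●○○
○○●●○○○
○○○○○○○
○○○○○○○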